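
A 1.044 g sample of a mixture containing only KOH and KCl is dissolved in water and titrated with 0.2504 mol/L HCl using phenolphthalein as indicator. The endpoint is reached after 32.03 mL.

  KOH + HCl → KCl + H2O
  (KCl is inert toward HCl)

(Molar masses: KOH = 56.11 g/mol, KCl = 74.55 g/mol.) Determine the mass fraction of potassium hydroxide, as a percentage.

43.11 %

n(HCl) = 0.03203 × 0.2504 = 8.020 × 10^-3 mol
Let x = n(KOH), y = n(KCl).
Titrant: 1x = 8.020 × 10^-3;  mass: 56.11x + 74.55y = 1.044
Solving, x = 8.020 × 10^-3 mol, y = 7.968 × 10^-3 mol
mass of KOH = 8.020 × 10^-3 × 56.11 = 0.4500 g
% KOH = 0.4500 / 1.044 × 100 = 43.11 %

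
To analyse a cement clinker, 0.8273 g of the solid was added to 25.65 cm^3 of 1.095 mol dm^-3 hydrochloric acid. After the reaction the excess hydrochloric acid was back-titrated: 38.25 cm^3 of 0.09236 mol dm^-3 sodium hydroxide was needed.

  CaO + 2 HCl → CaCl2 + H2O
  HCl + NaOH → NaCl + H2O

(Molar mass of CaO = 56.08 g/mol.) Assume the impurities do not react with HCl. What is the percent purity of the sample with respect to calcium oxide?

n(HCl) added = 0.02565 × 1.095 = 0.02809 mol
n(NaOH) used in back-titration = 0.03825 × 0.09236 = 3.533 × 10^-3 mol
n(HCl) left over = 3.533 × 10^-3 mol (1:1 ratio)
n(HCl) consumed by analyte = 0.02809 − 3.533 × 10^-3 = 0.02455 mol
From the 1:2 ratio, n(CaO) = 1/2 × 0.02455 = 0.01228 mol
mass of CaO = 0.01228 × 56.08 = 0.6885 g
% CaO = 0.6885 / 0.8273 × 100 = 83.22 %

83.22 %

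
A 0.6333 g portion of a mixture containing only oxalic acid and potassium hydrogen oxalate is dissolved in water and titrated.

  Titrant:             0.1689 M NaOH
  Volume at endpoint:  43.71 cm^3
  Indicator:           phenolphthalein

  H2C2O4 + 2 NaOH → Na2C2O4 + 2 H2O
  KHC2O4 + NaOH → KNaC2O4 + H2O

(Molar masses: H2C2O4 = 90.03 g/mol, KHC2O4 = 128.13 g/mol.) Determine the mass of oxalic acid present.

n(NaOH) = 0.04371 × 0.1689 = 7.383 × 10^-3 mol
Let x = n(H2C2O4), y = n(KHC2O4).
Titrant: 2x + 1y = 7.383 × 10^-3;  mass: 90.03x + 128.13y = 0.6333
Solving, x = 1.881 × 10^-3 mol, y = 3.621 × 10^-3 mol
mass of H2C2O4 = 1.881 × 10^-3 × 90.03 = 0.1693 g

0.1693 g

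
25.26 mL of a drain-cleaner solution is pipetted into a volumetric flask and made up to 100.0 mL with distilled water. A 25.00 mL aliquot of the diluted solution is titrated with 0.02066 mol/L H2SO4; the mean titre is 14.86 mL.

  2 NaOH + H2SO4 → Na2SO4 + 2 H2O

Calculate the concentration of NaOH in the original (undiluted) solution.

0.09723 mol/L

n(H2SO4) = 0.01486 × 0.02066 = 3.070 × 10^-4 mol
From the 2:1 ratio, n(NaOH) in the aliquot = 2/1 × 3.070 × 10^-4 = 6.140 × 10^-4 mol
[NaOH]_dilute = 6.140 × 10^-4 / 0.02500 = 0.02456 mol/L
Dilution factor = 100.0 / 25.26 = 3.959
[NaOH]_stock = 0.02456 × 3.959 = 0.09723 mol/L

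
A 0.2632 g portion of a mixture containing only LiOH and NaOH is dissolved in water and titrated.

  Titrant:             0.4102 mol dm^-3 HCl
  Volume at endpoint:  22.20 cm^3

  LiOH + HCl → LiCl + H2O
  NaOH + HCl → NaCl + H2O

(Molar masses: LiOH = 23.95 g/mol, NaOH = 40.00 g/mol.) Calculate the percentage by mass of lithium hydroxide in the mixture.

57.29 %

n(HCl) = 0.02220 × 0.4102 = 9.106 × 10^-3 mol
Let x = n(LiOH), y = n(NaOH).
Titrant: 1x + 1y = 9.106 × 10^-3;  mass: 23.95x + 40.00y = 0.2632
Solving, x = 6.296 × 10^-3 mol, y = 2.810 × 10^-3 mol
mass of LiOH = 6.296 × 10^-3 × 23.95 = 0.1508 g
% LiOH = 0.1508 / 0.2632 × 100 = 57.29 %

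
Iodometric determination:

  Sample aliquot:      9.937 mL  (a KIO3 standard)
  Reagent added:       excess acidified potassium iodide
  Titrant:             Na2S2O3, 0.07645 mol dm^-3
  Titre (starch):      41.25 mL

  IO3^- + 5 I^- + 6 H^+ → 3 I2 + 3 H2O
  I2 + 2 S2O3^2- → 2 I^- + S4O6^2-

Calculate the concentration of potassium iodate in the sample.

0.05289 mol/L

n(S2O3^2-) = 0.04125 × 0.07645 = 3.154 × 10^-3 mol
n(I2) = n(S2O3^2-)/2 = 1.577 × 10^-3 mol
From the 1:3 ratio, n(IO3^-) in the aliquot = 1/3 × 1.577 × 10^-3 = 5.256 × 10^-4 mol
[IO3^-] = 5.256 × 10^-4 / 0.009937 = 0.05289 mol/L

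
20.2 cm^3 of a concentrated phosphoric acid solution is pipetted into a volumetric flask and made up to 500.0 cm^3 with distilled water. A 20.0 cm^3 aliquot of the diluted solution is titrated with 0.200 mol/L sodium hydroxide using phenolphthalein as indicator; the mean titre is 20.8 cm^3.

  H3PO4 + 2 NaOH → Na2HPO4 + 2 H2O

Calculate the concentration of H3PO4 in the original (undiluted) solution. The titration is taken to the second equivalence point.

2.57 mol/L

n(NaOH) = 0.0208 × 0.200 = 4.16 × 10^-3 mol
From the 1:2 ratio, n(H3PO4) in the aliquot = 1/2 × 4.16 × 10^-3 = 2.08 × 10^-3 mol
[H3PO4]_dilute = 2.08 × 10^-3 / 0.0200 = 0.104 mol/L
Dilution factor = 500.0 / 20.2 = 24.75
[H3PO4]_stock = 0.104 × 24.75 = 2.57 mol/L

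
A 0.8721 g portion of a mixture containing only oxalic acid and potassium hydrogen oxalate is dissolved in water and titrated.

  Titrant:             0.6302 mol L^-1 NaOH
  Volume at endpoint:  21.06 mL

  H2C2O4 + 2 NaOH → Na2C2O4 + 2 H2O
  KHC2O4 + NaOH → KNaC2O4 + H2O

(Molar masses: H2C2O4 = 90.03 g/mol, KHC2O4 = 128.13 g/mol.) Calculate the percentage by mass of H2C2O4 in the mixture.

n(NaOH) = 0.02106 × 0.6302 = 0.01327 mol
Let x = n(H2C2O4), y = n(KHC2O4).
Titrant: 2x + 1y = 0.01327;  mass: 90.03x + 128.13y = 0.8721
Solving, x = 4.984 × 10^-3 mol, y = 3.305 × 10^-3 mol
mass of H2C2O4 = 4.984 × 10^-3 × 90.03 = 0.4487 g
% H2C2O4 = 0.4487 / 0.8721 × 100 = 51.45 %

51.45 %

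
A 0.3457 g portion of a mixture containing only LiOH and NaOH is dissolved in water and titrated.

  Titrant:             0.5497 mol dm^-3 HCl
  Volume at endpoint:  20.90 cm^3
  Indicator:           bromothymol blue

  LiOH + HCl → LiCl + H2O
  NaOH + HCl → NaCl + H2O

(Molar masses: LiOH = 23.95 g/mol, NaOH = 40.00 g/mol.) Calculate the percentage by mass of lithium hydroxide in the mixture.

n(HCl) = 0.02090 × 0.5497 = 0.01149 mol
Let x = n(LiOH), y = n(NaOH).
Titrant: 1x + 1y = 0.01149;  mass: 23.95x + 40.00y = 0.3457
Solving, x = 7.093 × 10^-3 mol, y = 4.395 × 10^-3 mol
mass of LiOH = 7.093 × 10^-3 × 23.95 = 0.1699 g
% LiOH = 0.1699 / 0.3457 × 100 = 49.14 %

49.14 %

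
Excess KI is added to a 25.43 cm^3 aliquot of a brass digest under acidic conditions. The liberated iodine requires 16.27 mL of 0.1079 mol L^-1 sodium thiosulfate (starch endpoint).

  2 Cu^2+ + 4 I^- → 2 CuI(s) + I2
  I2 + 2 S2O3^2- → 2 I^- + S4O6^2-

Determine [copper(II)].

0.06903 mol/L

n(S2O3^2-) = 0.01627 × 0.1079 = 1.756 × 10^-3 mol
n(I2) = n(S2O3^2-)/2 = 8.778 × 10^-4 mol
From the 2:1 ratio, n(Cu2+) in the aliquot = 2/1 × 8.778 × 10^-4 = 1.756 × 10^-3 mol
[Cu2+] = 1.756 × 10^-3 / 0.02543 = 0.06903 mol/L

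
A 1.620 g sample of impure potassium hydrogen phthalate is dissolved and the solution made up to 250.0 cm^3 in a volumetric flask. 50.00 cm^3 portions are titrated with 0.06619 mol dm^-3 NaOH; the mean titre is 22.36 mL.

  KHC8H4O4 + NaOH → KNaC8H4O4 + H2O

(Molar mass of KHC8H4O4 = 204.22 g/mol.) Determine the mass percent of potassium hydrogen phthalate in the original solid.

n(NaOH) per titration = 0.02236 × 0.06619 = 1.480 × 10^-3 mol
n(KHC8H4O4) in each aliquot = 1.480 × 10^-3 mol (1:1 ratio)
n(KHC8H4O4) in the whole flask = 1.480 × 10^-3 × 250.0/50.00 = 7.400 × 10^-3 mol
mass of KHC8H4O4 = 7.400 × 10^-3 × 204.22 = 1.511 g
% KHC8H4O4 = 1.511 / 1.620 × 100 = 93.29 %

93.29 %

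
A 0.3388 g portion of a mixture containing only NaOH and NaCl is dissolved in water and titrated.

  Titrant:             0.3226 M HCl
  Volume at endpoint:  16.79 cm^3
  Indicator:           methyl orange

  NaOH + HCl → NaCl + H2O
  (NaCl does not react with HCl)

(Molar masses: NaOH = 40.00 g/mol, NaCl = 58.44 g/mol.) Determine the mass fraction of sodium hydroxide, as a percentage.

n(HCl) = 0.01679 × 0.3226 = 5.416 × 10^-3 mol
Let x = n(NaOH), y = n(NaCl).
Titrant: 1x = 5.416 × 10^-3;  mass: 40.00x + 58.44y = 0.3388
Solving, x = 5.416 × 10^-3 mol, y = 2.090 × 10^-3 mol
mass of NaOH = 5.416 × 10^-3 × 40.00 = 0.2167 g
% NaOH = 0.2167 / 0.3388 × 100 = 63.95 %

63.95 %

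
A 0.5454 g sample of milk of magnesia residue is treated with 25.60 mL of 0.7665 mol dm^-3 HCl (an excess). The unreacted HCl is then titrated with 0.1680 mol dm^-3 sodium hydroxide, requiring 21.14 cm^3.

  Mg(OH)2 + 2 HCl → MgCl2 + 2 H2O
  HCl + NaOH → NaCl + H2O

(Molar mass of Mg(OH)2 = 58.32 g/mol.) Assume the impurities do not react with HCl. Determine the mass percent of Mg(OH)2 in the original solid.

n(HCl) added = 0.02560 × 0.7665 = 0.01962 mol
n(NaOH) used in back-titration = 0.02114 × 0.1680 = 3.552 × 10^-3 mol
n(HCl) left over = 3.552 × 10^-3 mol (1:1 ratio)
n(HCl) consumed by analyte = 0.01962 − 3.552 × 10^-3 = 0.01607 mol
From the 1:2 ratio, n(Mg(OH)2) = 1/2 × 0.01607 = 8.035 × 10^-3 mol
mass of Mg(OH)2 = 8.035 × 10^-3 × 58.32 = 0.4686 g
% Mg(OH)2 = 0.4686 / 0.5454 × 100 = 85.92 %

85.92 %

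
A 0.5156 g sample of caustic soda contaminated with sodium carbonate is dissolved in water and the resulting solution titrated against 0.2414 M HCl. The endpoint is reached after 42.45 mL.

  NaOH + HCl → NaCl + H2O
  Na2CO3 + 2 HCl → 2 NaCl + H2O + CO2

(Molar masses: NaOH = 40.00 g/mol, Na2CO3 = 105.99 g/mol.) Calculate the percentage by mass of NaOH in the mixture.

16.40 %

n(HCl) = 0.04245 × 0.2414 = 0.01025 mol
Let x = n(NaOH), y = n(Na2CO3).
Titrant: 1x + 2y = 0.01025;  mass: 40.00x + 105.99y = 0.5156
Solving, x = 2.113 × 10^-3 mol, y = 4.067 × 10^-3 mol
mass of NaOH = 2.113 × 10^-3 × 40.00 = 0.08453 g
% NaOH = 0.08453 / 0.5156 × 100 = 16.40 %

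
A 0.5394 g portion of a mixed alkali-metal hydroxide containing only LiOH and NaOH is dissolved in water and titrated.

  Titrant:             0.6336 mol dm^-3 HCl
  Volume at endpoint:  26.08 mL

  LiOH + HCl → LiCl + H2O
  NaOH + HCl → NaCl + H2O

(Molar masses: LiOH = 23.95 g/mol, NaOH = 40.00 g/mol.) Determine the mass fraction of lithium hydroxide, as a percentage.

33.63 %

n(HCl) = 0.02608 × 0.6336 = 0.01652 mol
Let x = n(LiOH), y = n(NaOH).
Titrant: 1x + 1y = 0.01652;  mass: 23.95x + 40.00y = 0.5394
Solving, x = 7.575 × 10^-3 mol, y = 8.950 × 10^-3 mol
mass of LiOH = 7.575 × 10^-3 × 23.95 = 0.1814 g
% LiOH = 0.1814 / 0.5394 × 100 = 33.63 %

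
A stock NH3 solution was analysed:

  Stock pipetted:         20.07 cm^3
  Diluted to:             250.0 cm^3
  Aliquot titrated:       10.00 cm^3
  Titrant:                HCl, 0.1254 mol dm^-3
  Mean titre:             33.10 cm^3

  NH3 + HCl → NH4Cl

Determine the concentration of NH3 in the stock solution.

n(HCl) = 0.03310 × 0.1254 = 4.151 × 10^-3 mol
n(NH3) in the aliquot = 4.151 × 10^-3 mol (1:1 ratio)
[NH3]_dilute = 4.151 × 10^-3 / 0.01000 = 0.4151 mol/L
Dilution factor = 250.0 / 20.07 = 12.46
[NH3]_stock = 0.4151 × 12.46 = 5.170 mol/L

5.170 mol/L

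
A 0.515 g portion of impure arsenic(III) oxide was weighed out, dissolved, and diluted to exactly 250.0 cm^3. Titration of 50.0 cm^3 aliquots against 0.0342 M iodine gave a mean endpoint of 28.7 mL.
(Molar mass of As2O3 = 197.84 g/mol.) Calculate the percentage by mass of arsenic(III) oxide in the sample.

As2O3 + 2 I2 + 2 H2O → As2O5 + 4 HI
n(I2) per titration = 0.0287 × 0.0342 = 9.82 × 10^-4 mol
From the 1:2 ratio, n(As2O3) in each aliquot = 1/2 × 9.82 × 10^-4 = 4.91 × 10^-4 mol
n(As2O3) in the whole flask = 4.91 × 10^-4 × 250.0/50.0 = 2.45 × 10^-3 mol
mass of As2O3 = 2.45 × 10^-3 × 197.84 = 0.485 g
% As2O3 = 0.485 / 0.515 × 100 = 94.3 %

94.3 %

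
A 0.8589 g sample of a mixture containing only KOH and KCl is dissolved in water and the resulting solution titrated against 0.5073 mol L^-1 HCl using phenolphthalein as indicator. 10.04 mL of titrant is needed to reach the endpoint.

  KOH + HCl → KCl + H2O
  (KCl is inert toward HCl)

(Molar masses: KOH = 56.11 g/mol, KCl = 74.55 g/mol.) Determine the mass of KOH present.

n(HCl) = 0.01004 × 0.5073 = 5.093 × 10^-3 mol
Let x = n(KOH), y = n(KCl).
Titrant: 1x = 5.093 × 10^-3;  mass: 56.11x + 74.55y = 0.8589
Solving, x = 5.093 × 10^-3 mol, y = 7.688 × 10^-3 mol
mass of KOH = 5.093 × 10^-3 × 56.11 = 0.2858 g

0.2858 g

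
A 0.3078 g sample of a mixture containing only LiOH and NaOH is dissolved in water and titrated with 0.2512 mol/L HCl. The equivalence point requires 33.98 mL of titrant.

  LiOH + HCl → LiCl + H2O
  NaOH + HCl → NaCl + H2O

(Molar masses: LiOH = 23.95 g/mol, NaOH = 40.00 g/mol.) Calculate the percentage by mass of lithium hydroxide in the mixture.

16.30 %

n(HCl) = 0.03398 × 0.2512 = 8.536 × 10^-3 mol
Let x = n(LiOH), y = n(NaOH).
Titrant: 1x + 1y = 8.536 × 10^-3;  mass: 23.95x + 40.00y = 0.3078
Solving, x = 2.095 × 10^-3 mol, y = 6.440 × 10^-3 mol
mass of LiOH = 2.095 × 10^-3 × 23.95 = 0.05018 g
% LiOH = 0.05018 / 0.3078 × 100 = 16.30 %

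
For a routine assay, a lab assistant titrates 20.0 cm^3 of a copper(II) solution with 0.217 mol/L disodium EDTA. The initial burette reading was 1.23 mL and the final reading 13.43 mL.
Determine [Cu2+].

Cu^2+ + EDTA^4- → [Cu(EDTA)]^2-
n(EDTA) = 0.0122 L × 0.217 mol/L = 2.65 × 10^-3 mol
n(Cu2+) = 2.65 × 10^-3 mol (1:1 mole ratio)
[Cu2+] = 2.65 × 10^-3 mol / 0.0200 L = 0.132 mol/L

0.132 mol/L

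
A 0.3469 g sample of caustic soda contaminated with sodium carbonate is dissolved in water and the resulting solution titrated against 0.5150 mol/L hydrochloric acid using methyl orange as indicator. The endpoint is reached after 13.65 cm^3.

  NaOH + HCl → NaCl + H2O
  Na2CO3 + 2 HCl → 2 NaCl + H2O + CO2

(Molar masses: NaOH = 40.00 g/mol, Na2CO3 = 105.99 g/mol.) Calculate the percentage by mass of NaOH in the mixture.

22.75 %

n(HCl) = 0.01365 × 0.5150 = 7.030 × 10^-3 mol
Let x = n(NaOH), y = n(Na2CO3).
Titrant: 1x + 2y = 7.030 × 10^-3;  mass: 40.00x + 105.99y = 0.3469
Solving, x = 1.973 × 10^-3 mol, y = 2.528 × 10^-3 mol
mass of NaOH = 1.973 × 10^-3 × 40.00 = 0.07893 g
% NaOH = 0.07893 / 0.3469 × 100 = 22.75 %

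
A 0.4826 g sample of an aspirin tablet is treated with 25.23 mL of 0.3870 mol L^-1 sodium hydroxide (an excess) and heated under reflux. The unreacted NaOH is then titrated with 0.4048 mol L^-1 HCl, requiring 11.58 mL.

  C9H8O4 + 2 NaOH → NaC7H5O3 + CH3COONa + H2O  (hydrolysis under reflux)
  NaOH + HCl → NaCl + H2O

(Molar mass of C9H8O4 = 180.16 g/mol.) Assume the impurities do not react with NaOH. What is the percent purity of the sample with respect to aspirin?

94.75 %

n(NaOH) added = 0.02523 × 0.3870 = 9.764 × 10^-3 mol
n(HCl) used in back-titration = 0.01158 × 0.4048 = 4.688 × 10^-3 mol
n(NaOH) left over = 4.688 × 10^-3 mol (1:1 ratio)
n(NaOH) consumed by analyte = 9.764 × 10^-3 − 4.688 × 10^-3 = 5.076 × 10^-3 mol
From the 1:2 ratio, n(C9H8O4) = 1/2 × 5.076 × 10^-3 = 2.538 × 10^-3 mol
mass of C9H8O4 = 2.538 × 10^-3 × 180.16 = 0.4573 g
% C9H8O4 = 0.4573 / 0.4826 × 100 = 94.75 %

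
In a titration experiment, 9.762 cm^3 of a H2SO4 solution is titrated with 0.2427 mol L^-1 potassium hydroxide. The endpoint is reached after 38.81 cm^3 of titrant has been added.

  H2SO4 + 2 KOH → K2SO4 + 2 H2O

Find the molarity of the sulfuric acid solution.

0.4824 mol/L

n(KOH) = 0.03881 L × 0.2427 mol/L = 9.419 × 10^-3 mol
From the 1:2 mole ratio, n(H2SO4) = 1/2 × 9.419 × 10^-3 = 4.710 × 10^-3 mol
[H2SO4] = 4.710 × 10^-3 mol / 0.009762 L = 0.4824 mol/L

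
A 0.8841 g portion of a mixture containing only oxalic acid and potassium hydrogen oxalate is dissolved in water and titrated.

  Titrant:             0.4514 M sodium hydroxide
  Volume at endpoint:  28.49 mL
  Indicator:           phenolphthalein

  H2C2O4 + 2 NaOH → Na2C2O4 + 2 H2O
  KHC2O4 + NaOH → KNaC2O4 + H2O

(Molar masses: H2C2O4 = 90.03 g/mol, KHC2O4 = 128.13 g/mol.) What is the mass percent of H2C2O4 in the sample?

n(NaOH) = 0.02849 × 0.4514 = 0.01286 mol
Let x = n(H2C2O4), y = n(KHC2O4).
Titrant: 2x + 1y = 0.01286;  mass: 90.03x + 128.13y = 0.8841
Solving, x = 4.594 × 10^-3 mol, y = 3.672 × 10^-3 mol
mass of H2C2O4 = 4.594 × 10^-3 × 90.03 = 0.4136 g
% H2C2O4 = 0.4136 / 0.8841 × 100 = 46.78 %

46.78 %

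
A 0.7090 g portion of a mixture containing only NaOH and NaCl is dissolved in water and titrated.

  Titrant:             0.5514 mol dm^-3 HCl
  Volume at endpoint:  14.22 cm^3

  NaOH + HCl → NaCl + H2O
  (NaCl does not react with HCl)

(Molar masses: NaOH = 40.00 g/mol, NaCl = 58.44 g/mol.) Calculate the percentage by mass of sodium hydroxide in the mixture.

n(HCl) = 0.01422 × 0.5514 = 7.841 × 10^-3 mol
Let x = n(NaOH), y = n(NaCl).
Titrant: 1x = 7.841 × 10^-3;  mass: 40.00x + 58.44y = 0.7090
Solving, x = 7.841 × 10^-3 mol, y = 6.765 × 10^-3 mol
mass of NaOH = 7.841 × 10^-3 × 40.00 = 0.3136 g
% NaOH = 0.3136 / 0.7090 × 100 = 44.24 %

44.24 %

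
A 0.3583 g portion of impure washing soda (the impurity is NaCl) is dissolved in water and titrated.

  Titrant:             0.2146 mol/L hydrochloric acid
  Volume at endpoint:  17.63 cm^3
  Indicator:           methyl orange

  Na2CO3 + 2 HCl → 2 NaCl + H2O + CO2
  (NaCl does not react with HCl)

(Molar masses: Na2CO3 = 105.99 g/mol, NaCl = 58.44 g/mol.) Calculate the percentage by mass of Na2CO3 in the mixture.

n(HCl) = 0.01763 × 0.2146 = 3.783 × 10^-3 mol
Let x = n(Na2CO3), y = n(NaCl).
Titrant: 2x = 3.783 × 10^-3;  mass: 105.99x + 58.44y = 0.3583
Solving, x = 1.892 × 10^-3 mol, y = 2.700 × 10^-3 mol
mass of Na2CO3 = 1.892 × 10^-3 × 105.99 = 0.2005 g
% Na2CO3 = 0.2005 / 0.3583 × 100 = 55.96 %

55.96 %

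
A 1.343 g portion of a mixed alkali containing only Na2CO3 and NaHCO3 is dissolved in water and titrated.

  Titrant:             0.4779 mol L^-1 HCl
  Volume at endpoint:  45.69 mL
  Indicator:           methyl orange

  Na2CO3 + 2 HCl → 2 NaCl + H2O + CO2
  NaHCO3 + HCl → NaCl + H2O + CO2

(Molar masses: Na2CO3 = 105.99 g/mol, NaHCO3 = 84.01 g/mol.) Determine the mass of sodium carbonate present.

n(HCl) = 0.04569 × 0.4779 = 0.02184 mol
Let x = n(Na2CO3), y = n(NaHCO3).
Titrant: 2x + 1y = 0.02184;  mass: 105.99x + 84.01y = 1.343
Solving, x = 7.922 × 10^-3 mol, y = 5.992 × 10^-3 mol
mass of Na2CO3 = 7.922 × 10^-3 × 105.99 = 0.8396 g

0.8396 g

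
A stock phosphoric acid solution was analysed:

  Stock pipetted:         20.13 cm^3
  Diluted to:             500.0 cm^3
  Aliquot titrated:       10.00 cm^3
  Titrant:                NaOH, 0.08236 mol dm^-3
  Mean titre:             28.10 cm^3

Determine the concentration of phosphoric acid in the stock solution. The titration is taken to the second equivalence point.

H3PO4 + 2 NaOH → Na2HPO4 + 2 H2O
n(NaOH) = 0.02810 × 0.08236 = 2.314 × 10^-3 mol
From the 1:2 ratio, n(H3PO4) in the aliquot = 1/2 × 2.314 × 10^-3 = 1.157 × 10^-3 mol
[H3PO4]_dilute = 1.157 × 10^-3 / 0.01000 = 0.1157 mol/L
Dilution factor = 500.0 / 20.13 = 24.84
[H3PO4]_stock = 0.1157 × 24.84 = 2.874 mol/L

2.874 mol/L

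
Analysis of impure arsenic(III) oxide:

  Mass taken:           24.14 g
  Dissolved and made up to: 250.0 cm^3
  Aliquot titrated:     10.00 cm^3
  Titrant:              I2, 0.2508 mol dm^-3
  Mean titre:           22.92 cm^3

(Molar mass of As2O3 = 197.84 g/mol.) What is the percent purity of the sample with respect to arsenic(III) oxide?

58.89 %

As2O3 + 2 I2 + 2 H2O → As2O5 + 4 HI
n(I2) per titration = 0.02292 × 0.2508 = 5.748 × 10^-3 mol
From the 1:2 ratio, n(As2O3) in each aliquot = 1/2 × 5.748 × 10^-3 = 2.874 × 10^-3 mol
n(As2O3) in the whole flask = 2.874 × 10^-3 × 250.0/10.00 = 0.07185 mol
mass of As2O3 = 0.07185 × 197.84 = 14.22 g
% As2O3 = 14.22 / 24.14 × 100 = 58.89 %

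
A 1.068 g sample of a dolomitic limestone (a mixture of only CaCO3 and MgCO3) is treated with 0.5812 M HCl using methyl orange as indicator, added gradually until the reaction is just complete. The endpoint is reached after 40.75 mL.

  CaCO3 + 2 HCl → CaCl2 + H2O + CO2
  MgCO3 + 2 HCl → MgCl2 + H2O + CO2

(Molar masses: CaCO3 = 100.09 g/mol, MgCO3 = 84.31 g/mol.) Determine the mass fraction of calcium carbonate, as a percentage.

n(HCl) = 0.04075 × 0.5812 = 0.02368 mol
Let x = n(CaCO3), y = n(MgCO3).
Titrant: 2x + 2y = 0.02368;  mass: 100.09x + 84.31y = 1.068
Solving, x = 4.411 × 10^-3 mol, y = 7.431 × 10^-3 mol
mass of CaCO3 = 4.411 × 10^-3 × 100.09 = 0.4415 g
% CaCO3 = 0.4415 / 1.068 × 100 = 41.34 %

41.34 %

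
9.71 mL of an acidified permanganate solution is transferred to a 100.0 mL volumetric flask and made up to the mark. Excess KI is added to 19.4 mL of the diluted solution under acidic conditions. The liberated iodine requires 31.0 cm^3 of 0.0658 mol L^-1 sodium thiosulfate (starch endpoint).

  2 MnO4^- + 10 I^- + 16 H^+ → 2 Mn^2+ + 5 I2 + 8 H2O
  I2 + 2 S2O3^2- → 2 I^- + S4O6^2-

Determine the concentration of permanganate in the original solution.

n(S2O3^2-) = 0.0310 × 0.0658 = 2.04 × 10^-3 mol
n(I2) = n(S2O3^2-)/2 = 1.02 × 10^-3 mol
From the 2:5 ratio, n(MnO4^-) in the aliquot = 2/5 × 1.02 × 10^-3 = 4.08 × 10^-4 mol
[MnO4^-]_dilute = 4.08 × 10^-4 / 0.0194 = 0.0210 mol/L
[MnO4^-]_original = 0.0210 × 100.0/9.71 = 0.217 mol/L

0.217 mol/L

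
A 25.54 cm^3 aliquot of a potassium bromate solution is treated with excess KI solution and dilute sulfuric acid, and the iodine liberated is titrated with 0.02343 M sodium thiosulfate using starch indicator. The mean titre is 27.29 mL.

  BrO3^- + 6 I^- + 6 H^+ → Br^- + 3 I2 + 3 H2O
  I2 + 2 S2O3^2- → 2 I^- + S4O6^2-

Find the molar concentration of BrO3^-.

0.004173 M

n(S2O3^2-) = 0.02729 × 0.02343 = 6.394 × 10^-4 mol
n(I2) = n(S2O3^2-)/2 = 3.197 × 10^-4 mol
From the 1:3 ratio, n(BrO3^-) in the aliquot = 1/3 × 3.197 × 10^-4 = 1.066 × 10^-4 mol
[BrO3^-] = 1.066 × 10^-4 / 0.02554 = 0.004173 mol/L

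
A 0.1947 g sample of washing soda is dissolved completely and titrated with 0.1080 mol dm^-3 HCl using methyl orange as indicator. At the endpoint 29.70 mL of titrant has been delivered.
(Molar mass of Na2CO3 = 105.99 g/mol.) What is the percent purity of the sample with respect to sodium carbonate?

Na2CO3 + 2 HCl → 2 NaCl + H2O + CO2
n(HCl) = 0.02970 L × 0.1080 mol/L = 3.208 × 10^-3 mol
From the 1:2 ratio, n(Na2CO3) = 1/2 × 3.208 × 10^-3 = 1.604 × 10^-3 mol
mass of Na2CO3 = 1.604 × 10^-3 × 105.99 g/mol = 0.1700 g
% Na2CO3 = 0.1700 / 0.1947 × 100 = 87.31 %

87.31 %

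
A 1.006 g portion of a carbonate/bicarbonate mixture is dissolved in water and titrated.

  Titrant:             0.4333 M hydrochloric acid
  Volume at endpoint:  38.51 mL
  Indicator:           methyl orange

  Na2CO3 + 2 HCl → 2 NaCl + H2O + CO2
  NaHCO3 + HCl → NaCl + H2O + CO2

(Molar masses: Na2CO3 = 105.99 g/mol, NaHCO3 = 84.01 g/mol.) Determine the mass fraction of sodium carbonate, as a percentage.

n(HCl) = 0.03851 × 0.4333 = 0.01669 mol
Let x = n(Na2CO3), y = n(NaHCO3).
Titrant: 2x + 1y = 0.01669;  mass: 105.99x + 84.01y = 1.006
Solving, x = 6.381 × 10^-3 mol, y = 3.924 × 10^-3 mol
mass of Na2CO3 = 6.381 × 10^-3 × 105.99 = 0.6763 g
% Na2CO3 = 0.6763 / 1.006 × 100 = 67.23 %

67.23 %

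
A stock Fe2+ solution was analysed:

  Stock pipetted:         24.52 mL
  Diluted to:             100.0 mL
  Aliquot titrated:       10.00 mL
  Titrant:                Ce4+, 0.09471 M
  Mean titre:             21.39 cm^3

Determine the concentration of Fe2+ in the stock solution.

0.8262 M

Ce^4+ + Fe^2+ → Ce^3+ + Fe^3+
n(Ce4+) = 0.02139 × 0.09471 = 2.026 × 10^-3 mol
n(Fe2+) in the aliquot = 2.026 × 10^-3 mol (1:1 ratio)
[Fe2+]_dilute = 2.026 × 10^-3 / 0.01000 = 0.2026 mol/L
Dilution factor = 100.0 / 24.52 = 4.078
[Fe2+]_stock = 0.2026 × 4.078 = 0.8262 mol/L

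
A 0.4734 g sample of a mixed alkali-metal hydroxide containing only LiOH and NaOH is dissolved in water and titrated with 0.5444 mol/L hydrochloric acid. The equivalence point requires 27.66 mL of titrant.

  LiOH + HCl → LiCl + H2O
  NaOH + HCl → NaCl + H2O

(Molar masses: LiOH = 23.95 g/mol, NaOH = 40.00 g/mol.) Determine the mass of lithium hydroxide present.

n(HCl) = 0.02766 × 0.5444 = 0.01506 mol
Let x = n(LiOH), y = n(NaOH).
Titrant: 1x + 1y = 0.01506;  mass: 23.95x + 40.00y = 0.4734
Solving, x = 8.033 × 10^-3 mol, y = 7.025 × 10^-3 mol
mass of LiOH = 8.033 × 10^-3 × 23.95 = 0.1924 g

0.1924 g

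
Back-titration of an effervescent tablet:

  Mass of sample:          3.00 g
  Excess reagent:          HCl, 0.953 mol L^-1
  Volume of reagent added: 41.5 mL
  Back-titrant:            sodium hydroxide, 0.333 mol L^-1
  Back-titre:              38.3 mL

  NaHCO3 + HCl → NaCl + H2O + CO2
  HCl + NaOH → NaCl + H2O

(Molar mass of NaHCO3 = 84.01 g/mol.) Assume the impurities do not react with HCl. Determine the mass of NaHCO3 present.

2.25 g

n(HCl) added = 0.0415 × 0.953 = 0.0395 mol
n(NaOH) used in back-titration = 0.0383 × 0.333 = 0.0128 mol
n(HCl) left over = 0.0128 mol (1:1 ratio)
n(HCl) consumed by analyte = 0.0395 − 0.0128 = 0.0268 mol
n(NaHCO3) = 0.0268 mol (1:1 ratio)
mass of NaHCO3 = 0.0268 × 84.01 = 2.25 g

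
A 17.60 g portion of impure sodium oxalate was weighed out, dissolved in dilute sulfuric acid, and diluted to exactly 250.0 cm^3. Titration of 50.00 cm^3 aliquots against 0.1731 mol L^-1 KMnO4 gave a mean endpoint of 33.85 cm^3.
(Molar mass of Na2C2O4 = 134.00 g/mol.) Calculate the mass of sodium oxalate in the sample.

9.815 g

2 MnO4^- + 5 C2O4^2- + 16 H^+ → 2 Mn^2+ + 10 CO2 + 8 H2O
n(KMnO4) per titration = 0.03385 × 0.1731 = 5.859 × 10^-3 mol
From the 5:2 ratio, n(Na2C2O4) in each aliquot = 5/2 × 5.859 × 10^-3 = 0.01465 mol
n(Na2C2O4) in the whole flask = 0.01465 × 250.0/50.00 = 0.07324 mol
mass of Na2C2O4 = 0.07324 × 134.00 = 9.815 g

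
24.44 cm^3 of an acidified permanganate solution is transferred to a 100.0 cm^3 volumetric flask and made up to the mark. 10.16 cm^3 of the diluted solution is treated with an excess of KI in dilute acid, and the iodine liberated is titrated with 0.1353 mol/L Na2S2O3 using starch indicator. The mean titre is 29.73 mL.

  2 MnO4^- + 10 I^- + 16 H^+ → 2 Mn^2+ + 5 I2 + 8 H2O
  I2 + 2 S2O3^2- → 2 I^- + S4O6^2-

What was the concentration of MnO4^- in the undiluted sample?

0.3240 mol/L

n(S2O3^2-) = 0.02973 × 0.1353 = 4.022 × 10^-3 mol
n(I2) = n(S2O3^2-)/2 = 2.011 × 10^-3 mol
From the 2:5 ratio, n(MnO4^-) in the aliquot = 2/5 × 2.011 × 10^-3 = 8.045 × 10^-4 mol
[MnO4^-]_dilute = 8.045 × 10^-4 / 0.01016 = 0.07918 mol/L
[MnO4^-]_original = 0.07918 × 100.0/24.44 = 0.3240 mol/L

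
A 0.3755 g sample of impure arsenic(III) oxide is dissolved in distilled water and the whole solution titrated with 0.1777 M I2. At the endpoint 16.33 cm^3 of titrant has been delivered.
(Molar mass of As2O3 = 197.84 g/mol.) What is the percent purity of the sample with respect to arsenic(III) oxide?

As2O3 + 2 I2 + 2 H2O → As2O5 + 4 HI
n(I2) = 0.01633 L × 0.1777 mol/L = 2.902 × 10^-3 mol
From the 1:2 ratio, n(As2O3) = 1/2 × 2.902 × 10^-3 = 1.451 × 10^-3 mol
mass of As2O3 = 1.451 × 10^-3 × 197.84 g/mol = 0.2871 g
% As2O3 = 0.2871 / 0.3755 × 100 = 76.44 %

76.44 %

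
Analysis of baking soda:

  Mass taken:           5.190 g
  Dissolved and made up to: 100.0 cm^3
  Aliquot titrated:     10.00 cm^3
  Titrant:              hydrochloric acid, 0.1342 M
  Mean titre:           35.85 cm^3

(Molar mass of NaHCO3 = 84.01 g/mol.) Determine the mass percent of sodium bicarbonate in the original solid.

77.88 %

NaHCO3 + HCl → NaCl + H2O + CO2
n(HCl) per titration = 0.03585 × 0.1342 = 4.811 × 10^-3 mol
n(NaHCO3) in each aliquot = 4.811 × 10^-3 mol (1:1 ratio)
n(NaHCO3) in the whole flask = 4.811 × 10^-3 × 100.0/10.00 = 0.04811 mol
mass of NaHCO3 = 0.04811 × 84.01 = 4.042 g
% NaHCO3 = 4.042 / 5.190 × 100 = 77.88 %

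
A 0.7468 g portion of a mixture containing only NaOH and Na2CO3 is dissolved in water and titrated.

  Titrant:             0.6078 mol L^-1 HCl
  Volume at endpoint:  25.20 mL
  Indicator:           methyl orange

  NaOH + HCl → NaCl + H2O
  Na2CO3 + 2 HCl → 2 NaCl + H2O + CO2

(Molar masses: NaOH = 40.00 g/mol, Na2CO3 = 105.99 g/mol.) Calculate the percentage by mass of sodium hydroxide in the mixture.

n(HCl) = 0.02520 × 0.6078 = 0.01532 mol
Let x = n(NaOH), y = n(Na2CO3).
Titrant: 1x + 2y = 0.01532;  mass: 40.00x + 105.99y = 0.7468
Solving, x = 4.994 × 10^-3 mol, y = 5.161 × 10^-3 mol
mass of NaOH = 4.994 × 10^-3 × 40.00 = 0.1998 g
% NaOH = 0.1998 / 0.7468 × 100 = 26.75 %

26.75 %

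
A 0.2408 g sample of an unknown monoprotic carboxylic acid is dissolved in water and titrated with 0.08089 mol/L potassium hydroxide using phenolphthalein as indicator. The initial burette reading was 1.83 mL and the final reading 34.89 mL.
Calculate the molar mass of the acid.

90.04 g/mol

n(KOH) = 0.03306 L × 0.08089 mol/L = 2.674 × 10^-3 mol
n(HA) = 2.674 × 10^-3 mol (1:1 ratio)
M = m / n = 0.2408 g / 2.674 × 10^-3 mol = 90.04 g/mol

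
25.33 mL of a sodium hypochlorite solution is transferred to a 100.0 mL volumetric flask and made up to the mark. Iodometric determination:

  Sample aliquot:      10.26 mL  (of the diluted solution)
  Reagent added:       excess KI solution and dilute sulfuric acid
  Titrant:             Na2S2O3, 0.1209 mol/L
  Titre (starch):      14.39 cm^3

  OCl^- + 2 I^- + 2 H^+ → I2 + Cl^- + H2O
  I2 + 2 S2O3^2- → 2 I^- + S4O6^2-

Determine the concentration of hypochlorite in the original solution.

n(S2O3^2-) = 0.01439 × 0.1209 = 1.740 × 10^-3 mol
n(I2) = n(S2O3^2-)/2 = 8.699 × 10^-4 mol
n(OCl^-) in the aliquot = 8.699 × 10^-4 mol (1:1 ratio)
[OCl^-]_dilute = 8.699 × 10^-4 / 0.01026 = 0.08478 mol/L
[OCl^-]_original = 0.08478 × 100.0/25.33 = 0.3347 mol/L

0.3347 mol/L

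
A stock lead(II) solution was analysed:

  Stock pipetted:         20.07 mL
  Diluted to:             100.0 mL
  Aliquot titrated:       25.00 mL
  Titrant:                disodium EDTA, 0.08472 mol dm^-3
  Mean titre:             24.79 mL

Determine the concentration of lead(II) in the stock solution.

0.4186 mol/L

Pb^2+ + EDTA^4- → [Pb(EDTA)]^2-
n(EDTA) = 0.02479 × 0.08472 = 2.100 × 10^-3 mol
n(Pb2+) in the aliquot = 2.100 × 10^-3 mol (1:1 ratio)
[Pb2+]_dilute = 2.100 × 10^-3 / 0.02500 = 0.08401 mol/L
Dilution factor = 100.0 / 20.07 = 4.983
[Pb2+]_stock = 0.08401 × 4.983 = 0.4186 mol/L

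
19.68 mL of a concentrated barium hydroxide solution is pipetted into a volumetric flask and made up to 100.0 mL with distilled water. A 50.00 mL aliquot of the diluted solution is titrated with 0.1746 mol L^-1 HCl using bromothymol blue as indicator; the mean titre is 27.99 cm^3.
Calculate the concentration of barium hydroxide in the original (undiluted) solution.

Ba(OH)2 + 2 HCl → BaCl2 + 2 H2O
n(HCl) = 0.02799 × 0.1746 = 4.887 × 10^-3 mol
From the 1:2 ratio, n(Ba(OH)2) in the aliquot = 1/2 × 4.887 × 10^-3 = 2.444 × 10^-3 mol
[Ba(OH)2]_dilute = 2.444 × 10^-3 / 0.05000 = 0.04887 mol/L
Dilution factor = 100.0 / 19.68 = 5.081
[Ba(OH)2]_stock = 0.04887 × 5.081 = 0.2483 mol/L

0.2483 mol/L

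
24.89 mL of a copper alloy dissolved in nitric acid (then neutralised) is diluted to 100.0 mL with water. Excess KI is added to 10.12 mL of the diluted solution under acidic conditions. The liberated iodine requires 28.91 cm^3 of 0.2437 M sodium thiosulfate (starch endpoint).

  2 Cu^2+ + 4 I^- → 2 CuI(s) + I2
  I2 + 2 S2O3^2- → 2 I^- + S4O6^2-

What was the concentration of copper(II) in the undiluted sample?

n(S2O3^2-) = 0.02891 × 0.2437 = 7.045 × 10^-3 mol
n(I2) = n(S2O3^2-)/2 = 3.523 × 10^-3 mol
From the 2:1 ratio, n(Cu2+) in the aliquot = 2/1 × 3.523 × 10^-3 = 7.045 × 10^-3 mol
[Cu2+]_dilute = 7.045 × 10^-3 / 0.01012 = 0.6962 mol/L
[Cu2+]_original = 0.6962 × 100.0/24.89 = 2.797 mol/L

2.797 M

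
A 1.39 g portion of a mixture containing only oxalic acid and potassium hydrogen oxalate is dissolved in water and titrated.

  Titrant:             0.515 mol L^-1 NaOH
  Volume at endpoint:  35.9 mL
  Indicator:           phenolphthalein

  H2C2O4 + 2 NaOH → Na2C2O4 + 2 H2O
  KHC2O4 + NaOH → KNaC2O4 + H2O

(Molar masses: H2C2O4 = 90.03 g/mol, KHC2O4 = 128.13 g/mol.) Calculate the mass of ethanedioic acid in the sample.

0.530 g

n(NaOH) = 0.0359 × 0.515 = 0.0185 mol
Let x = n(H2C2O4), y = n(KHC2O4).
Titrant: 2x + 1y = 0.0185;  mass: 90.03x + 128.13y = 1.39
Solving, x = 5.89 × 10^-3 mol, y = 6.71 × 10^-3 mol
mass of H2C2O4 = 5.89 × 10^-3 × 90.03 = 0.530 g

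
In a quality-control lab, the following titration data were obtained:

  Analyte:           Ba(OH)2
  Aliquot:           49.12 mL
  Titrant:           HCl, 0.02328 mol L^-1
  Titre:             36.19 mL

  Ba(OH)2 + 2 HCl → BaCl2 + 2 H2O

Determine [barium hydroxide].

n(HCl) = 0.03619 L × 0.02328 mol/L = 8.425 × 10^-4 mol
From the 1:2 mole ratio, n(Ba(OH)2) = 1/2 × 8.425 × 10^-4 = 4.213 × 10^-4 mol
[Ba(OH)2] = 4.213 × 10^-4 mol / 0.04912 L = 0.008576 mol/L

0.008576 mol/L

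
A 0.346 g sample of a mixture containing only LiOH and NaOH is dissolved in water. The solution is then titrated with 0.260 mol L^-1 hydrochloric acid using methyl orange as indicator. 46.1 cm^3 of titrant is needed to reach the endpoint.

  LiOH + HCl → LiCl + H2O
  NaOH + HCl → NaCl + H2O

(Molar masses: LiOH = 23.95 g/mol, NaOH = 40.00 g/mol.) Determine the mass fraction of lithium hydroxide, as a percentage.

n(HCl) = 0.0461 × 0.260 = 0.0120 mol
Let x = n(LiOH), y = n(NaOH).
Titrant: 1x + 1y = 0.0120;  mass: 23.95x + 40.00y = 0.346
Solving, x = 8.31 × 10^-3 mol, y = 3.67 × 10^-3 mol
mass of LiOH = 8.31 × 10^-3 × 23.95 = 0.199 g
% LiOH = 0.199 / 0.346 × 100 = 57.5 %

57.5 %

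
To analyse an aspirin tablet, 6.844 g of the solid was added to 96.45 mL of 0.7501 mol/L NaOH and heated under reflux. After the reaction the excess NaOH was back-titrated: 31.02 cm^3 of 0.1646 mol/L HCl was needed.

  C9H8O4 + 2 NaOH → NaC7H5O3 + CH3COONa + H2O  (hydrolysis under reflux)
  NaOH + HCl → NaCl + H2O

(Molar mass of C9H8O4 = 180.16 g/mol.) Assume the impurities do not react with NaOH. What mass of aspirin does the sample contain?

6.057 g

n(NaOH) added = 0.09645 × 0.7501 = 0.07235 mol
n(HCl) used in back-titration = 0.03102 × 0.1646 = 5.106 × 10^-3 mol
n(NaOH) left over = 5.106 × 10^-3 mol (1:1 ratio)
n(NaOH) consumed by analyte = 0.07235 − 5.106 × 10^-3 = 0.06724 mol
From the 1:2 ratio, n(C9H8O4) = 1/2 × 0.06724 = 0.03362 mol
mass of C9H8O4 = 0.03362 × 180.16 = 6.057 g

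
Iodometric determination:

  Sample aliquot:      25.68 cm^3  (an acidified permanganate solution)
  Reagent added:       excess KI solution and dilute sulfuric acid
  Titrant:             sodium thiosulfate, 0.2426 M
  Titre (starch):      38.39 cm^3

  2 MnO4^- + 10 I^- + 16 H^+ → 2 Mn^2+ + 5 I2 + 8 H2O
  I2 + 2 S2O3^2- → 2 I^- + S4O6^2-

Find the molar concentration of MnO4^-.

n(S2O3^2-) = 0.03839 × 0.2426 = 9.313 × 10^-3 mol
n(I2) = n(S2O3^2-)/2 = 4.657 × 10^-3 mol
From the 2:5 ratio, n(MnO4^-) in the aliquot = 2/5 × 4.657 × 10^-3 = 1.863 × 10^-3 mol
[MnO4^-] = 1.863 × 10^-3 / 0.02568 = 0.07253 mol/L

0.07253 M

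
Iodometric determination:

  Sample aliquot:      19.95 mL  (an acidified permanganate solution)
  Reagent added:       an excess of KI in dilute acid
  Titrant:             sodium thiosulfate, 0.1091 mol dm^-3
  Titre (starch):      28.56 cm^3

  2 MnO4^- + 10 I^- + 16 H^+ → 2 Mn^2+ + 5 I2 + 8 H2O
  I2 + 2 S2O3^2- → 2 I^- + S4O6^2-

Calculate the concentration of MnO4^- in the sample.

0.03124 mol/L

n(S2O3^2-) = 0.02856 × 0.1091 = 3.116 × 10^-3 mol
n(I2) = n(S2O3^2-)/2 = 1.558 × 10^-3 mol
From the 2:5 ratio, n(MnO4^-) in the aliquot = 2/5 × 1.558 × 10^-3 = 6.232 × 10^-4 mol
[MnO4^-] = 6.232 × 10^-4 / 0.01995 = 0.03124 mol/L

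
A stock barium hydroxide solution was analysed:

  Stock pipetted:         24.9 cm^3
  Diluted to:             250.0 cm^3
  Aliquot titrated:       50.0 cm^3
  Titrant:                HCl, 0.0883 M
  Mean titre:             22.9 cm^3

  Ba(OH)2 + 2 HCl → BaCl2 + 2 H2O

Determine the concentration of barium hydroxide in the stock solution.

0.203 M

n(HCl) = 0.0229 × 0.0883 = 2.02 × 10^-3 mol
From the 1:2 ratio, n(Ba(OH)2) in the aliquot = 1/2 × 2.02 × 10^-3 = 1.01 × 10^-3 mol
[Ba(OH)2]_dilute = 1.01 × 10^-3 / 0.0500 = 0.0202 mol/L
Dilution factor = 250.0 / 24.9 = 10.04
[Ba(OH)2]_stock = 0.0202 × 10.04 = 0.203 mol/L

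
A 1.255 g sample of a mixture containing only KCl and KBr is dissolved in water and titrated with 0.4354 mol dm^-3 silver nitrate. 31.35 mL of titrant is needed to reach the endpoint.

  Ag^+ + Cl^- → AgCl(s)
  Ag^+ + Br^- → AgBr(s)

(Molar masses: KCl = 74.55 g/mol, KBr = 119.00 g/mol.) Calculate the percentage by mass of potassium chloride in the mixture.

n(AgNO3) = 0.03135 × 0.4354 = 0.01365 mol
Let x = n(KCl), y = n(KBr).
Titrant: 1x + 1y = 0.01365;  mass: 74.55x + 119.00y = 1.255
Solving, x = 8.309 × 10^-3 mol, y = 5.341 × 10^-3 mol
mass of KCl = 8.309 × 10^-3 × 74.55 = 0.6194 g
% KCl = 0.6194 / 1.255 × 100 = 49.36 %

49.36 %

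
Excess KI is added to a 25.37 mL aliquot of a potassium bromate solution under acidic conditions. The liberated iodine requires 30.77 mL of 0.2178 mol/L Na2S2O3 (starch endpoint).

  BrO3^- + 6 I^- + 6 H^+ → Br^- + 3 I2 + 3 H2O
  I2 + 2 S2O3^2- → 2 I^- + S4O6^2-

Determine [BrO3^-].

n(S2O3^2-) = 0.03077 × 0.2178 = 6.702 × 10^-3 mol
n(I2) = n(S2O3^2-)/2 = 3.351 × 10^-3 mol
From the 1:3 ratio, n(BrO3^-) in the aliquot = 1/3 × 3.351 × 10^-3 = 1.117 × 10^-3 mol
[BrO3^-] = 1.117 × 10^-3 / 0.02537 = 0.04403 mol/L

0.04403 mol/L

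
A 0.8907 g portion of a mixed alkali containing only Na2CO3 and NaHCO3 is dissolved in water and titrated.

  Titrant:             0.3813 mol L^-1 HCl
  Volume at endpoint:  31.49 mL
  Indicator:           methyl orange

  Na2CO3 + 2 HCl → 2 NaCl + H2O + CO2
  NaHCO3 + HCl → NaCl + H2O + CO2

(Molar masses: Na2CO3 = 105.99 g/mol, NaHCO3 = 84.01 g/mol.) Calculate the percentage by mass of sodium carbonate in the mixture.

22.64 %

n(HCl) = 0.03149 × 0.3813 = 0.01201 mol
Let x = n(Na2CO3), y = n(NaHCO3).
Titrant: 2x + 1y = 0.01201;  mass: 105.99x + 84.01y = 0.8907
Solving, x = 1.903 × 10^-3 mol, y = 8.202 × 10^-3 mol
mass of Na2CO3 = 1.903 × 10^-3 × 105.99 = 0.2017 g
% Na2CO3 = 0.2017 / 0.8907 × 100 = 22.64 %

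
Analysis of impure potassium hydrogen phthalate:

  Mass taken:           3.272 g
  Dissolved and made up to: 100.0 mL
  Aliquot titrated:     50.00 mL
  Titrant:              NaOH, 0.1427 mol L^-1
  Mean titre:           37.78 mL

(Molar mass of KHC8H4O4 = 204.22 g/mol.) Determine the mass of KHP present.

2.202 g

KHC8H4O4 + NaOH → KNaC8H4O4 + H2O
n(NaOH) per titration = 0.03778 × 0.1427 = 5.391 × 10^-3 mol
n(KHC8H4O4) in each aliquot = 5.391 × 10^-3 mol (1:1 ratio)
n(KHC8H4O4) in the whole flask = 5.391 × 10^-3 × 100.0/50.00 = 0.01078 mol
mass of KHC8H4O4 = 0.01078 × 204.22 = 2.202 g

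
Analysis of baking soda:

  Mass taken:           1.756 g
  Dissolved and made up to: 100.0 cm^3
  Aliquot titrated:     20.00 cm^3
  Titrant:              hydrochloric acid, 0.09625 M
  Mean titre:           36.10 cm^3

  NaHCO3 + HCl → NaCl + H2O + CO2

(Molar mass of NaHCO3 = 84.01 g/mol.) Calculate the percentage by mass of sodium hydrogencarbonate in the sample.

83.12 %

n(HCl) per titration = 0.03610 × 0.09625 = 3.475 × 10^-3 mol
n(NaHCO3) in each aliquot = 3.475 × 10^-3 mol (1:1 ratio)
n(NaHCO3) in the whole flask = 3.475 × 10^-3 × 100.0/20.00 = 0.01737 mol
mass of NaHCO3 = 0.01737 × 84.01 = 1.460 g
% NaHCO3 = 1.460 / 1.756 × 100 = 83.12 %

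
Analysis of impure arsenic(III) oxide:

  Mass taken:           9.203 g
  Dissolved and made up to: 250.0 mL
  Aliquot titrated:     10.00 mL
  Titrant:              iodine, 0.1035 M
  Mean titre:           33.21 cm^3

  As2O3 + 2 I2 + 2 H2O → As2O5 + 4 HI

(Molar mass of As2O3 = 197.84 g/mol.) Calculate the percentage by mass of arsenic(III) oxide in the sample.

n(I2) per titration = 0.03321 × 0.1035 = 3.437 × 10^-3 mol
From the 1:2 ratio, n(As2O3) in each aliquot = 1/2 × 3.437 × 10^-3 = 1.719 × 10^-3 mol
n(As2O3) in the whole flask = 1.719 × 10^-3 × 250.0/10.00 = 0.04297 mol
mass of As2O3 = 0.04297 × 197.84 = 8.500 g
% As2O3 = 8.500 / 9.203 × 100 = 92.36 %

92.36 %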